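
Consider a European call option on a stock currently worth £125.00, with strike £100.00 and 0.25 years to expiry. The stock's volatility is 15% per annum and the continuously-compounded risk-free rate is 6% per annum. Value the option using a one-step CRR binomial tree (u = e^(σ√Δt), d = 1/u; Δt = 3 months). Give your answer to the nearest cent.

CRR parameters: u = e^(σ√Δt) = e^(0.15·√0.25) = 1.0779, d = 1/u = 0.9277
Per-period rate: rΔt = 0.06·0.25 = 0.015, so R = e^0.015 = 1.0151
Risk-neutral probability p = (e^0.015 − 0.9277)/(1.0779 − 0.9277) = 0.0874/0.1501 = 0.5819
Terminal stock prices: S_u = 134.7, S_d = 116
Terminal payoffs (S − K): max(34.74, 0) = 34.74, max(15.97, 0) = 15.97
Node 0 (S = 125): V_0 = e^(−0.015)·[0.5819·34.7355 + 0.4181·15.9679] = 26.4888

£26.49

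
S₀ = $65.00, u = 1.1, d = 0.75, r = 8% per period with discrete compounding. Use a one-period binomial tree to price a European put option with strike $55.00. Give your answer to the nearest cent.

$0.33

Risk-neutral probability p = (1 + 0.08 − 0.75)/(1.1 − 0.75) = 0.3300/0.3500 = 0.9429
Terminal stock prices: S_u = 71.5, S_d = 48.75
Terminal payoffs (K − S): max(-16.5, 0) = 0, max(6.25, 0) = 6.25
Node 0 (S = 65): V_0 = 1/1.08·[0.9429·0.0000 + 0.0571·6.2500] = 0.3307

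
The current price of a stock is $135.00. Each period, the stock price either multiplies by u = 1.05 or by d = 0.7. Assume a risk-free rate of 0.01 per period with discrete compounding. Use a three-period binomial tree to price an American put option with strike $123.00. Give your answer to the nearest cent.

$7.22

Risk-neutral probability p = (1 + 0.01 − 0.7)/(1.05 − 0.7) = 0.3100/0.3500 = 0.8857
Terminal stock prices: S_uuu = 156.3, S_uud = 104.2, S_udd = 69.46, S_ddd = 46.3
Terminal payoffs (K − S): max(-33.28, 0) = 0, max(18.81, 0) = 18.81, max(53.54, 0) = 53.54, max(76.7, 0) = 76.7
Node uu (S = 148.8): continuation = 1/1.01·[0.8857·0.0000 + 0.1143·18.8137] = 2.1289; exercise value = 0.0000 ≤ continuation, so V_uu = 2.1289
Node ud (S = 99.22): continuation = 1/1.01·[0.8857·18.8137 + 0.1143·53.5425] = 22.5572; exercise value = 23.7750 > continuation, so V_ud = 23.7750 (exercise)
Node dd (S = 66.15): continuation = 1/1.01·[0.8857·53.5425 + 0.1143·76.6950] = 55.6322; exercise value = 56.8500 > continuation, so V_dd = 56.8500 (exercise)
Node u (S = 141.8): continuation = 1/1.01·[0.8857·2.1289 + 0.1143·23.7750] = 4.5571; exercise value = 0.0000 ≤ continuation, so V_u = 4.5571
Node d (S = 94.5): continuation = 1/1.01·[0.8857·23.7750 + 0.1143·56.8500] = 27.2822; exercise value = 28.5000 > continuation, so V_d = 28.5000 (exercise)
Node 0 (S = 135): continuation = 1/1.01·[0.8857·4.5571 + 0.1143·28.5000] = 7.2212; exercise value = 0.0000 ≤ continuation, so V_0 = 7.2212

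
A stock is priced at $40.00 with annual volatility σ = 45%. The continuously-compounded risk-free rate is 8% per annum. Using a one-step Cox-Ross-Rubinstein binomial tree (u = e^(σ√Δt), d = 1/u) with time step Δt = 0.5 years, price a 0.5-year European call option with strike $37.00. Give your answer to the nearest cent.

CRR parameters: u = e^(σ√Δt) = e^(0.45·√0.5) = 1.3746, d = 1/u = 0.7275
Per-period rate: rΔt = 0.08·0.5 = 0.04, so R = e^0.04 = 1.0408
Risk-neutral probability p = (e^0.04 − 0.7275)/(1.3746 − 0.7275) = 0.3134/0.6472 = 0.4842
Terminal stock prices: S_u = 54.99, S_d = 29.1
Terminal payoffs (S − K): max(17.99, 0) = 17.99, max(-7.902, 0) = 0
Node 0 (S = 40): V_0 = e^(−0.04)·[0.4842·17.9859 + 0.5158·0.0000] = 8.3669

$8.37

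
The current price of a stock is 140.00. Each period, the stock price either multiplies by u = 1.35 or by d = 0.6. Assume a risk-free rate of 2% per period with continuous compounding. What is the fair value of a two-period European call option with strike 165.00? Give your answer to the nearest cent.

27.19

Risk-neutral probability p = (e^0.02 − 0.6)/(1.35 − 0.6) = 0.4202/0.7500 = 0.5603
Terminal stock prices: S_uu = 255.2, S_ud = 113.4, S_dd = 50.4
Terminal payoffs (S − K): max(90.15, 0) = 90.15, max(-51.6, 0) = 0, max(-114.6, 0) = 0
Node u (S = 189): V_u = e^(−0.02)·[0.5603·90.1500 + 0.4397·0.0000] = 49.5081
Node d (S = 84): V_d = e^(−0.02)·[0.5603·0.0000 + 0.4397·0.0000] = 0.0000
Node 0 (S = 140): V_0 = e^(−0.02)·[0.5603·49.5081 + 0.4397·0.0000] = 27.1886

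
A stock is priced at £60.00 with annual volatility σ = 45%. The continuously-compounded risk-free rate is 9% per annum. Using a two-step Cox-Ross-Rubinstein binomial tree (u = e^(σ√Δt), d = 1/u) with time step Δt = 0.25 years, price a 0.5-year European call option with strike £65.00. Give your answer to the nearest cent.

£6.79

CRR parameters: u = e^(σ√Δt) = e^(0.45·√0.25) = 1.2523, d = 1/u = 0.7985
Per-period rate: rΔt = 0.09·0.25 = 0.0225, so R = e^0.0225 = 1.0228
Risk-neutral probability p = (e^0.0225 − 0.7985)/(1.2523 − 0.7985) = 0.2242/0.4538 = 0.4941
Terminal stock prices: S_uu = 94.1, S_ud = 60, S_dd = 38.26
Terminal payoffs (S − K): max(29.1, 0) = 29.1, max(-5, 0) = 0, max(-26.74, 0) = 0
Node u (S = 75.14): V_u = e^(−0.0225)·[0.4941·29.0987 + 0.5059·0.0000] = 14.0586
Node d (S = 47.91): V_d = e^(−0.0225)·[0.4941·0.0000 + 0.5059·0.0000] = 0.0000
Node 0 (S = 60): V_0 = e^(−0.0225)·[0.4941·14.0586 + 0.5059·0.0000] = 6.7922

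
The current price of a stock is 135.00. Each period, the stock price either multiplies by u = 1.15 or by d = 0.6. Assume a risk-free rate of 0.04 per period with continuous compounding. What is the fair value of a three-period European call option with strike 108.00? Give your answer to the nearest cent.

Risk-neutral probability p = (e^0.04 − 0.6)/(1.15 − 0.6) = 0.4408/0.5500 = 0.8015
Terminal stock prices: S_uuu = 205.3, S_uud = 107.1, S_udd = 55.89, S_ddd = 29.16
Terminal payoffs (S − K): max(97.32, 0) = 97.32, max(-0.8775, 0) = 0, max(-52.11, 0) = 0, max(-78.84, 0) = 0
Node uu (S = 178.5): V_uu = e^(−0.04)·[0.8015·97.3181 + 0.1985·0.0000] = 74.9396
Node ud (S = 93.15): V_ud = e^(−0.04)·[0.8015·0.0000 + 0.1985·0.0000] = 0.0000
Node dd (S = 48.6): V_dd = e^(−0.04)·[0.8015·0.0000 + 0.1985·0.0000] = 0.0000
Node u (S = 155.2): V_u = e^(−0.04)·[0.8015·74.9396 + 0.1985·0.0000] = 57.7071
Node d (S = 81): V_d = e^(−0.04)·[0.8015·0.0000 + 0.1985·0.0000] = 0.0000
Node 0 (S = 135): V_0 = e^(−0.04)·[0.8015·57.7071 + 0.1985·0.0000] = 44.4372

44.44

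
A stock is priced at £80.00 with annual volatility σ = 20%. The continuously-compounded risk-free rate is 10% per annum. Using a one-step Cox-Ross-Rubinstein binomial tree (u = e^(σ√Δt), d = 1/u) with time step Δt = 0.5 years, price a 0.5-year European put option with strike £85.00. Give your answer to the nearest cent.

CRR parameters: u = e^(σ√Δt) = e^(0.2·√0.5) = 1.1519, d = 1/u = 0.8681
Per-period rate: rΔt = 0.1·0.5 = 0.05, so R = e^0.05 = 1.0513
Risk-neutral probability p = (e^0.05 − 0.8681)/(1.1519 − 0.8681) = 0.1831/0.2838 = 0.6454
Terminal stock prices: S_u = 92.15, S_d = 69.45
Terminal payoffs (K − S): max(-7.153, 0) = 0, max(15.55, 0) = 15.55
Node 0 (S = 80): V_0 = e^(−0.05)·[0.6454·0.0000 + 0.3546·15.5501] = 5.2456

£5.25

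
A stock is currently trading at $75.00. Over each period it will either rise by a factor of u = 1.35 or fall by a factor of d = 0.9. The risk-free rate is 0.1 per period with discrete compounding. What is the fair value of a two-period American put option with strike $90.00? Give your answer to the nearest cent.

$15.00

Risk-neutral probability p = (1 + 0.1 − 0.9)/(1.35 − 0.9) = 0.2000/0.4500 = 0.4444
Terminal stock prices: S_uu = 136.7, S_ud = 91.12, S_dd = 60.75
Terminal payoffs (K − S): max(-46.69, 0) = 0, max(-1.125, 0) = 0, max(29.25, 0) = 29.25
Node u (S = 101.2): continuation = 1/1.1·[0.4444·0.0000 + 0.5556·0.0000] = 0.0000; exercise value = 0.0000 ≤ continuation, so V_u = 0.0000
Node d (S = 67.5): continuation = 1/1.1·[0.4444·0.0000 + 0.5556·29.2500] = 14.7727; exercise value = 22.5000 > continuation, so V_d = 22.5000 (exercise)
Node 0 (S = 75): continuation = 1/1.1·[0.4444·0.0000 + 0.5556·22.5000] = 11.3636; exercise value = 15.0000 > continuation, so V_0 = 15.0000 (exercise)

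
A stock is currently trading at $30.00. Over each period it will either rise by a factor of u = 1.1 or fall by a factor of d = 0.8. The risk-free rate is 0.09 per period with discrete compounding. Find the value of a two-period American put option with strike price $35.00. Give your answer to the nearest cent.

Risk-neutral probability p = (1 + 0.09 − 0.8)/(1.1 − 0.8) = 0.2900/0.3000 = 0.9667
Terminal stock prices: S_uu = 36.3, S_ud = 26.4, S_dd = 19.2
Terminal payoffs (K − S): max(-1.3, 0) = 0, max(8.6, 0) = 8.6, max(15.8, 0) = 15.8
Node u (S = 33): continuation = 1/1.09·[0.9667·0.0000 + 0.0333·8.6000] = 0.2630; exercise value = 2.0000 > continuation, so V_u = 2.0000 (exercise)
Node d (S = 24): continuation = 1/1.09·[0.9667·8.6000 + 0.0333·15.8000] = 8.1101; exercise value = 11.0000 > continuation, so V_d = 11.0000 (exercise)
Node 0 (S = 30): continuation = 1/1.09·[0.9667·2.0000 + 0.0333·11.0000] = 2.1101; exercise value = 5.0000 > continuation, so V_0 = 5.0000 (exercise)

$5.00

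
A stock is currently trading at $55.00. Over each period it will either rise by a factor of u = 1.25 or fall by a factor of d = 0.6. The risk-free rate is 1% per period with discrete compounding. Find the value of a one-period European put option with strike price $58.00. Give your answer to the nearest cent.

Risk-neutral probability p = (1 + 0.01 − 0.6)/(1.25 − 0.6) = 0.4100/0.6500 = 0.6308
Terminal stock prices: S_u = 68.75, S_d = 33
Terminal payoffs (K − S): max(-10.75, 0) = 0, max(25, 0) = 25
Node 0 (S = 55): V_0 = 1/1.01·[0.6308·0.0000 + 0.3692·25.0000] = 9.1394

$9.14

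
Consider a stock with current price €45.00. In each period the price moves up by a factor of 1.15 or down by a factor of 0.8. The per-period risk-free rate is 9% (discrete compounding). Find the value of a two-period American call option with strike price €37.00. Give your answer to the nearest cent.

Risk-neutral probability p = (1 + 0.09 − 0.8)/(1.15 − 0.8) = 0.2900/0.3500 = 0.8286
Terminal stock prices: S_uu = 59.51, S_ud = 41.4, S_dd = 28.8
Terminal payoffs (S − K): max(22.51, 0) = 22.51, max(4.4, 0) = 4.4, max(-8.2, 0) = 0
Node u (S = 51.75): continuation = 1/1.09·[0.8286·22.5125 + 0.1714·4.4000] = 17.8050; exercise value = 14.7500 ≤ continuation, so V_u = 17.8050
Node d (S = 36): continuation = 1/1.09·[0.8286·4.4000 + 0.1714·0.0000] = 3.3447; exercise value = 0.0000 ≤ continuation, so V_d = 3.3447
Node 0 (S = 45): continuation = 1/1.09·[0.8286·17.8050 + 0.1714·3.3447] = 14.0607; exercise value = 8.0000 ≤ continuation, so V_0 = 14.0607

€14.06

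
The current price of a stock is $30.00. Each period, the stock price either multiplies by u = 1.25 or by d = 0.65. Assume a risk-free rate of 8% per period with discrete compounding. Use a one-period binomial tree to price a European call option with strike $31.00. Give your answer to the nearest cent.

Risk-neutral probability p = (1 + 0.08 − 0.65)/(1.25 − 0.65) = 0.4300/0.6000 = 0.7167
Terminal stock prices: S_u = 37.5, S_d = 19.5
Terminal payoffs (S − K): max(6.5, 0) = 6.5, max(-11.5, 0) = 0
Node 0 (S = 30): V_0 = 1/1.08·[0.7167·6.5000 + 0.2833·0.0000] = 4.3133

$4.31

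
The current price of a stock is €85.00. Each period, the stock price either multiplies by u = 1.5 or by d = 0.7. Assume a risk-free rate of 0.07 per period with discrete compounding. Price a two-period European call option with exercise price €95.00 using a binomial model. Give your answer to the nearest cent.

Risk-neutral probability p = (1 + 0.07 − 0.7)/(1.5 − 0.7) = 0.3700/0.8000 = 0.4625
Terminal stock prices: S_uu = 191.2, S_ud = 89.25, S_dd = 41.65
Terminal payoffs (S − K): max(96.25, 0) = 96.25, max(-5.75, 0) = 0, max(-53.35, 0) = 0
Node u (S = 127.5): V_u = 1/1.07·[0.4625·96.2500 + 0.5375·0.0000] = 41.6034
Node d (S = 59.5): V_d = 1/1.07·[0.4625·0.0000 + 0.5375·0.0000] = 0.0000
Node 0 (S = 85): V_0 = 1/1.07·[0.4625·41.6034 + 0.5375·0.0000] = 17.9828

€17.98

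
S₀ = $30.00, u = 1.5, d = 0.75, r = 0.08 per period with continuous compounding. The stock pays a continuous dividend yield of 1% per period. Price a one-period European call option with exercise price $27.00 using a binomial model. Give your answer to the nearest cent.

$7.15

Per-period risk-free factor R = e^0.08 = 1.0833; dividend-adjusted growth = e^(0.08−0.01) = 1.0725.
Risk-neutral probability p = (1.0725 − 0.75)/(1.5 − 0.75) = 0.3225/0.7500 = 0.4300
Terminal stock prices: S_u = 45, S_d = 22.5
Terminal payoffs (S − K): max(18, 0) = 18, max(-4.5, 0) = 0
Node 0 (S = 30): V_0 = e^(−0.08)·[0.4300·18.0000 + 0.5700·0.0000] = 7.1451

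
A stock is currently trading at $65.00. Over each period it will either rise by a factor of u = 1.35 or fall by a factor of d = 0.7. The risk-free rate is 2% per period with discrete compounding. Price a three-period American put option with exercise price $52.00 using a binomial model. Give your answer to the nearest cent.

$7.14

Risk-neutral probability p = (1 + 0.02 − 0.7)/(1.35 − 0.7) = 0.3200/0.6500 = 0.4923
Terminal stock prices: S_uuu = 159.9, S_uud = 82.92, S_udd = 43, S_ddd = 22.29
Terminal payoffs (K − S): max(-107.9, 0) = 0, max(-30.92, 0) = 0, max(9.003, 0) = 9.003, max(29.71, 0) = 29.71
Node uu (S = 118.5): continuation = 1/1.02·[0.4923·0.0000 + 0.5077·0.0000] = 0.0000; exercise value = 0.0000 ≤ continuation, so V_uu = 0.0000
Node ud (S = 61.42): continuation = 1/1.02·[0.4923·0.0000 + 0.5077·9.0025] = 4.4809; exercise value = 0.0000 ≤ continuation, so V_ud = 4.4809
Node dd (S = 31.85): continuation = 1/1.02·[0.4923·9.0025 + 0.5077·29.7050] = 19.1304; exercise value = 20.1500 > continuation, so V_dd = 20.1500 (exercise)
Node u (S = 87.75): continuation = 1/1.02·[0.4923·0.0000 + 0.5077·4.4809] = 2.2303; exercise value = 0.0000 ≤ continuation, so V_u = 2.2303
Node d (S = 45.5): continuation = 1/1.02·[0.4923·4.4809 + 0.5077·20.1500] = 12.1921; exercise value = 6.5000 ≤ continuation, so V_d = 12.1921
Node 0 (S = 65): continuation = 1/1.02·[0.4923·2.2303 + 0.5077·12.1921] = 7.1449; exercise value = 0.0000 ≤ continuation, so V_0 = 7.1449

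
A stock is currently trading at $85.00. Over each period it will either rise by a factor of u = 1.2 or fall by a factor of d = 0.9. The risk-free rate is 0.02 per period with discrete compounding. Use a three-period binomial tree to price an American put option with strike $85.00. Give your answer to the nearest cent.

$6.23

Risk-neutral probability p = (1 + 0.02 − 0.9)/(1.2 − 0.9) = 0.1200/0.3000 = 0.4000
Terminal stock prices: S_uuu = 146.9, S_uud = 110.2, S_udd = 82.62, S_ddd = 61.97
Terminal payoffs (K − S): max(-61.88, 0) = 0, max(-25.16, 0) = 0, max(2.38, 0) = 2.38, max(23.03, 0) = 23.03
Node uu (S = 122.4): continuation = 1/1.02·[0.4000·0.0000 + 0.6000·0.0000] = 0.0000; exercise value = 0.0000 ≤ continuation, so V_uu = 0.0000
Node ud (S = 91.8): continuation = 1/1.02·[0.4000·0.0000 + 0.6000·2.3800] = 1.4000; exercise value = 0.0000 ≤ continuation, so V_ud = 1.4000
Node dd (S = 68.85): continuation = 1/1.02·[0.4000·2.3800 + 0.6000·23.0350] = 14.4833; exercise value = 16.1500 > continuation, so V_dd = 16.1500 (exercise)
Node u (S = 102): continuation = 1/1.02·[0.4000·0.0000 + 0.6000·1.4000] = 0.8235; exercise value = 0.0000 ≤ continuation, so V_u = 0.8235
Node d (S = 76.5): continuation = 1/1.02·[0.4000·1.4000 + 0.6000·16.1500] = 10.0490; exercise value = 8.5000 ≤ continuation, so V_d = 10.0490
Node 0 (S = 85): continuation = 1/1.02·[0.4000·0.8235 + 0.6000·10.0490] = 6.2341; exercise value = 0.0000 ≤ continuation, so V_0 = 6.2341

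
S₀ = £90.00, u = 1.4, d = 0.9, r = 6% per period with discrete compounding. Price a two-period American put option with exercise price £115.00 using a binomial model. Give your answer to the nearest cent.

Risk-neutral probability p = (1 + 0.06 − 0.9)/(1.4 − 0.9) = 0.1600/0.5000 = 0.3200
Terminal stock prices: S_uu = 176.4, S_ud = 113.4, S_dd = 72.9
Terminal payoffs (K − S): max(-61.4, 0) = 0, max(1.6, 0) = 1.6, max(42.1, 0) = 42.1
Node u (S = 126): continuation = 1/1.06·[0.3200·0.0000 + 0.6800·1.6000] = 1.0264; exercise value = 0.0000 ≤ continuation, so V_u = 1.0264
Node d (S = 81): continuation = 1/1.06·[0.3200·1.6000 + 0.6800·42.1000] = 27.4906; exercise value = 34.0000 > continuation, so V_d = 34.0000 (exercise)
Node 0 (S = 90): continuation = 1/1.06·[0.3200·1.0264 + 0.6800·34.0000] = 22.1212; exercise value = 25.0000 > continuation, so V_0 = 25.0000 (exercise)

£25.00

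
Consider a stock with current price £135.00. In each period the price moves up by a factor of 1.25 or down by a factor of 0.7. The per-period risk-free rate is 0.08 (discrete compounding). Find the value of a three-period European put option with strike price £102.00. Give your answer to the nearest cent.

Risk-neutral probability p = (1 + 0.08 − 0.7)/(1.25 − 0.7) = 0.3800/0.5500 = 0.6909
Terminal stock prices: S_uuu = 263.7, S_uud = 147.7, S_udd = 82.69, S_ddd = 46.3
Terminal payoffs (K − S): max(-161.7, 0) = 0, max(-45.66, 0) = 0, max(19.31, 0) = 19.31, max(55.7, 0) = 55.7
Node uu (S = 210.9): V_uu = 1/1.08·[0.6909·0.0000 + 0.3091·0.0000] = 0.0000
Node ud (S = 118.1): V_ud = 1/1.08·[0.6909·0.0000 + 0.3091·19.3125] = 5.5271
Node dd (S = 66.15): V_dd = 1/1.08·[0.6909·19.3125 + 0.3091·55.6950] = 28.2944
Node u (S = 168.8): V_u = 1/1.08·[0.6909·0.0000 + 0.3091·5.5271] = 1.5818
Node d (S = 94.5): V_d = 1/1.08·[0.6909·5.5271 + 0.3091·28.2944] = 11.6336
Node 0 (S = 135): V_0 = 1/1.08·[0.6909·1.5818 + 0.3091·11.6336] = 4.3414

£4.34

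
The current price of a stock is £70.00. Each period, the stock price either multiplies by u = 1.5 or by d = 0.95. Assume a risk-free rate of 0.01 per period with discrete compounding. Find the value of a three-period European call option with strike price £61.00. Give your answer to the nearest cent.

Risk-neutral probability p = (1 + 0.01 − 0.95)/(1.5 − 0.95) = 0.0600/0.5500 = 0.1091
Terminal stock prices: S_uuu = 236.2, S_uud = 149.6, S_udd = 94.76, S_ddd = 60.02
Terminal payoffs (S − K): max(175.2, 0) = 175.2, max(88.62, 0) = 88.62, max(33.76, 0) = 33.76, max(-0.9838, 0) = 0
Node uu (S = 157.5): V_uu = 1/1.01·[0.1091·175.2500 + 0.8909·88.6250] = 97.1040
Node ud (S = 99.75): V_ud = 1/1.01·[0.1091·88.6250 + 0.8909·33.7625] = 39.3540
Node dd (S = 63.17): V_dd = 1/1.01·[0.1091·33.7625 + 0.8909·0.0000] = 3.6467
Node u (S = 105): V_u = 1/1.01·[0.1091·97.1040 + 0.8909·39.3540] = 45.2019
Node d (S = 66.5): V_d = 1/1.01·[0.1091·39.3540 + 0.8909·3.6467] = 7.4674
Node 0 (S = 70): V_0 = 1/1.01·[0.1091·45.2019 + 0.8909·7.4674] = 11.4692

£11.47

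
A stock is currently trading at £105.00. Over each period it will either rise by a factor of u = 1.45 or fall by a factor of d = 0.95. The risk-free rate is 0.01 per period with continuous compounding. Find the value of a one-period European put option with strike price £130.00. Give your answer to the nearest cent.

Risk-neutral probability p = (e^0.01 − 0.95)/(1.45 − 0.95) = 0.0601/0.5000 = 0.1201
Terminal stock prices: S_u = 152.2, S_d = 99.75
Terminal payoffs (K − S): max(-22.25, 0) = 0, max(30.25, 0) = 30.25
Node 0 (S = 105): V_0 = e^(−0.01)·[0.1201·0.0000 + 0.8799·30.2500] = 26.3521

£26.35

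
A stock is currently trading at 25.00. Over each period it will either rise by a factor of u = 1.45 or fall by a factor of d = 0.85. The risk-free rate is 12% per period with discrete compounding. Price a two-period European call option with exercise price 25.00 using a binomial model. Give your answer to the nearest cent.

Risk-neutral probability p = (1 + 0.12 − 0.85)/(1.45 − 0.85) = 0.2700/0.6000 = 0.4500
Terminal stock prices: S_uu = 52.56, S_ud = 30.81, S_dd = 18.06
Terminal payoffs (S − K): max(27.56, 0) = 27.56, max(5.812, 0) = 5.812, max(-6.938, 0) = 0
Node u (S = 36.25): V_u = 1/1.12·[0.4500·27.5625 + 0.5500·5.8125] = 13.9286
Node d (S = 21.25): V_d = 1/1.12·[0.4500·5.8125 + 0.5500·0.0000] = 2.3354
Node 0 (S = 25): V_0 = 1/1.12·[0.4500·13.9286 + 0.5500·2.3354] = 6.7431

6.74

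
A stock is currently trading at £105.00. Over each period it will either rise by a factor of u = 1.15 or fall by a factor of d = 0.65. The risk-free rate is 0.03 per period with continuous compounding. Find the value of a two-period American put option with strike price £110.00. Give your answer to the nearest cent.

Risk-neutral probability p = (e^0.03 − 0.65)/(1.15 − 0.65) = 0.3805/0.5000 = 0.7609
Terminal stock prices: S_uu = 138.9, S_ud = 78.49, S_dd = 44.36
Terminal payoffs (K − S): max(-28.86, 0) = 0, max(31.51, 0) = 31.51, max(65.64, 0) = 65.64
Node u (S = 120.7): continuation = e^(−0.03)·[0.7609·0.0000 + 0.2391·31.5125] = 7.3117; exercise value = 0.0000 ≤ continuation, so V_u = 7.3117
Node d (S = 68.25): continuation = e^(−0.03)·[0.7609·31.5125 + 0.2391·65.6375] = 38.4990; exercise value = 41.7500 > continuation, so V_d = 41.7500 (exercise)
Node 0 (S = 105): continuation = e^(−0.03)·[0.7609·7.3117 + 0.2391·41.7500] = 15.0861; exercise value = 5.0000 ≤ continuation, so V_0 = 15.0861

£15.09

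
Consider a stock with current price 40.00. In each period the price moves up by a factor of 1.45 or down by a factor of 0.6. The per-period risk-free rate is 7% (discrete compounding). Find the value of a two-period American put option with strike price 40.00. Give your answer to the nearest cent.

Risk-neutral probability p = (1 + 0.07 − 0.6)/(1.45 − 0.6) = 0.4700/0.8500 = 0.5529
Terminal stock prices: S_uu = 84.1, S_ud = 34.8, S_dd = 14.4
Terminal payoffs (K − S): max(-44.1, 0) = 0, max(5.2, 0) = 5.2, max(25.6, 0) = 25.6
Node u (S = 58): continuation = 1/1.07·[0.5529·0.0000 + 0.4471·5.2000] = 2.1726; exercise value = 0.0000 ≤ continuation, so V_u = 2.1726
Node d (S = 24): continuation = 1/1.07·[0.5529·5.2000 + 0.4471·25.6000] = 13.3832; exercise value = 16.0000 > continuation, so V_d = 16.0000 (exercise)
Node 0 (S = 40): continuation = 1/1.07·[0.5529·2.1726 + 0.4471·16.0000] = 7.8077; exercise value = 0.0000 ≤ continuation, so V_0 = 7.8077

7.81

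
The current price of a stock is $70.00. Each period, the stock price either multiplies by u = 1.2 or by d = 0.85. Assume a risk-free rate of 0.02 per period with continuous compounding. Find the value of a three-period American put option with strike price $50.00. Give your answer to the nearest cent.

Risk-neutral probability p = (e^0.02 − 0.85)/(1.2 − 0.85) = 0.1702/0.3500 = 0.4863
Terminal stock prices: S_uuu = 121, S_uud = 85.68, S_udd = 60.69, S_ddd = 42.99
Terminal payoffs (K − S): max(-70.96, 0) = 0, max(-35.68, 0) = 0, max(-10.69, 0) = 0, max(7.011, 0) = 7.011
Node uu (S = 100.8): continuation = e^(−0.02)·[0.4863·0.0000 + 0.5137·0.0000] = 0.0000; exercise value = 0.0000 ≤ continuation, so V_uu = 0.0000
Node ud (S = 71.4): continuation = e^(−0.02)·[0.4863·0.0000 + 0.5137·0.0000] = 0.0000; exercise value = 0.0000 ≤ continuation, so V_ud = 0.0000
Node dd (S = 50.57): continuation = e^(−0.02)·[0.4863·0.0000 + 0.5137·7.0113] = 3.5304; exercise value = 0.0000 ≤ continuation, so V_dd = 3.5304
Node u (S = 84): continuation = e^(−0.02)·[0.4863·0.0000 + 0.5137·0.0000] = 0.0000; exercise value = 0.0000 ≤ continuation, so V_u = 0.0000
Node d (S = 59.5): continuation = e^(−0.02)·[0.4863·0.0000 + 0.5137·3.5304] = 1.7777; exercise value = 0.0000 ≤ continuation, so V_d = 1.7777
Node 0 (S = 70): continuation = e^(−0.02)·[0.4863·0.0000 + 0.5137·1.7777] = 0.8951; exercise value = 0.0000 ≤ continuation, so V_0 = 0.8951

$0.90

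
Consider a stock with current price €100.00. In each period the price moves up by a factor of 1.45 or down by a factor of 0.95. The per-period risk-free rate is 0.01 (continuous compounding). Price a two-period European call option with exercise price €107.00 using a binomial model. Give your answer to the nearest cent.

Risk-neutral probability p = (e^0.01 − 0.95)/(1.45 − 0.95) = 0.0601/0.5000 = 0.1201
Terminal stock prices: S_uu = 210.2, S_ud = 137.8, S_dd = 90.25
Terminal payoffs (S − K): max(103.2, 0) = 103.2, max(30.75, 0) = 30.75, max(-16.75, 0) = 0
Node u (S = 145): V_u = e^(−0.01)·[0.1201·103.2500 + 0.8799·30.7500] = 39.0647
Node d (S = 95): V_d = e^(−0.01)·[0.1201·30.7500 + 0.8799·0.0000] = 3.6563
Node 0 (S = 100): V_0 = e^(−0.01)·[0.1201·39.0647 + 0.8799·3.6563] = 7.8302

€7.83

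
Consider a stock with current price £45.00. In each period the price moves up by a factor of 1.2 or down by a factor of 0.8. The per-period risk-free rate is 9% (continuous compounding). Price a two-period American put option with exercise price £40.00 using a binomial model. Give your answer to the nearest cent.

Risk-neutral probability p = (e^0.09 − 0.8)/(1.2 − 0.8) = 0.2942/0.4000 = 0.7354
Terminal stock prices: S_uu = 64.8, S_ud = 43.2, S_dd = 28.8
Terminal payoffs (K − S): max(-24.8, 0) = 0, max(-3.2, 0) = 0, max(11.2, 0) = 11.2
Node u (S = 54): continuation = e^(−0.09)·[0.7354·0.0000 + 0.2646·0.0000] = 0.0000; exercise value = 0.0000 ≤ continuation, so V_u = 0.0000
Node d (S = 36): continuation = e^(−0.09)·[0.7354·0.0000 + 0.2646·11.2000] = 2.7081; exercise value = 4.0000 > continuation, so V_d = 4.0000 (exercise)
Node 0 (S = 45): continuation = e^(−0.09)·[0.7354·0.0000 + 0.2646·4.0000] = 0.9672; exercise value = 0.0000 ≤ continuation, so V_0 = 0.9672

£0.97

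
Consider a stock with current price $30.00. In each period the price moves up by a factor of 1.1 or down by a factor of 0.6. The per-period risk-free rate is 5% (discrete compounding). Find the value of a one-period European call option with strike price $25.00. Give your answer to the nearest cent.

Risk-neutral probability p = (1 + 0.05 − 0.6)/(1.1 − 0.6) = 0.4500/0.5000 = 0.9000
Terminal stock prices: S_u = 33, S_d = 18
Terminal payoffs (S − K): max(8, 0) = 8, max(-7, 0) = 0
Node 0 (S = 30): V_0 = 1/1.05·[0.9000·8.0000 + 0.1000·0.0000] = 6.8571

$6.86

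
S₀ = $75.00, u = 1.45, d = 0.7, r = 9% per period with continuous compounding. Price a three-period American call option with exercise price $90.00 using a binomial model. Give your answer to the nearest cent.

Risk-neutral probability p = (e^0.09 − 0.7)/(1.45 − 0.7) = 0.3942/0.7500 = 0.5256
Terminal stock prices: S_uuu = 228.6, S_uud = 110.4, S_udd = 53.29, S_ddd = 25.72
Terminal payoffs (S − K): max(138.6, 0) = 138.6, max(20.38, 0) = 20.38, max(-36.71, 0) = 0, max(-64.28, 0) = 0
Node uu (S = 157.7): continuation = e^(−0.09)·[0.5256·138.6469 + 0.4744·20.3812] = 75.4337; exercise value = 67.6875 ≤ continuation, so V_uu = 75.4337
Node ud (S = 76.12): continuation = e^(−0.09)·[0.5256·20.3812 + 0.4744·0.0000] = 9.7897; exercise value = 0.0000 ≤ continuation, so V_ud = 9.7897
Node dd (S = 36.75): continuation = e^(−0.09)·[0.5256·0.0000 + 0.4744·0.0000] = 0.0000; exercise value = 0.0000 ≤ continuation, so V_dd = 0.0000
Node u (S = 108.8): continuation = e^(−0.09)·[0.5256·75.4337 + 0.4744·9.7897] = 40.4780; exercise value = 18.7500 ≤ continuation, so V_u = 40.4780
Node d (S = 52.5): continuation = e^(−0.09)·[0.5256·9.7897 + 0.4744·0.0000] = 4.7023; exercise value = 0.0000 ≤ continuation, so V_d = 4.7023
Node 0 (S = 75): continuation = e^(−0.09)·[0.5256·40.4780 + 0.4744·4.7023] = 21.4817; exercise value = 0.0000 ≤ continuation, so V_0 = 21.4817

$21.48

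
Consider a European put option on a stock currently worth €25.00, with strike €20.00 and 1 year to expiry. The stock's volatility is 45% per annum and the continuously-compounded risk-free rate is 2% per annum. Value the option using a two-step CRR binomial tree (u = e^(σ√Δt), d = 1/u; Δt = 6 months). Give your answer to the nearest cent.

€2.11

CRR parameters: u = e^(σ√Δt) = e^(0.45·√0.5) = 1.3746, d = 1/u = 0.7275
Per-period rate: rΔt = 0.02·0.5 = 0.01, so R = e^0.01 = 1.0101
Risk-neutral probability p = (e^0.01 − 0.7275)/(1.3746 − 0.7275) = 0.2826/0.6472 = 0.4366
Terminal stock prices: S_uu = 47.24, S_ud = 25, S_dd = 13.23
Terminal payoffs (K − S): max(-27.24, 0) = 0, max(-5, 0) = 0, max(6.77, 0) = 6.77
Node u (S = 34.37): V_u = e^(−0.01)·[0.4366·0.0000 + 0.5634·0.0000] = 0.0000
Node d (S = 18.19): V_d = e^(−0.01)·[0.4366·0.0000 + 0.5634·6.7701] = 3.7760
Node 0 (S = 25): V_0 = e^(−0.01)·[0.4366·0.0000 + 0.5634·3.7760] = 2.1061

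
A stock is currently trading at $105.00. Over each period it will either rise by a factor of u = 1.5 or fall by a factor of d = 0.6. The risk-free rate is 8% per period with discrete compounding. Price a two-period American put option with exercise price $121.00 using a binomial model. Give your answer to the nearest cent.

$30.72

Risk-neutral probability p = (1 + 0.08 − 0.6)/(1.5 − 0.6) = 0.4800/0.9000 = 0.5333
Terminal stock prices: S_uu = 236.2, S_ud = 94.5, S_dd = 37.8
Terminal payoffs (K − S): max(-115.2, 0) = 0, max(26.5, 0) = 26.5, max(83.2, 0) = 83.2
Node u (S = 157.5): continuation = 1/1.08·[0.5333·0.0000 + 0.4667·26.5000] = 11.4506; exercise value = 0.0000 ≤ continuation, so V_u = 11.4506
Node d (S = 63): continuation = 1/1.08·[0.5333·26.5000 + 0.4667·83.2000] = 49.0370; exercise value = 58.0000 > continuation, so V_d = 58.0000 (exercise)
Node 0 (S = 105): continuation = 1/1.08·[0.5333·11.4506 + 0.4667·58.0000] = 30.7164; exercise value = 16.0000 ≤ continuation, so V_0 = 30.7164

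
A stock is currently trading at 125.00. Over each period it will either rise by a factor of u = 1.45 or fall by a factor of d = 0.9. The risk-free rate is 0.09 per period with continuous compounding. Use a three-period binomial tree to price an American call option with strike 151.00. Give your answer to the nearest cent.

Risk-neutral probability p = (e^0.09 − 0.9)/(1.45 − 0.9) = 0.1942/0.5500 = 0.3530
Terminal stock prices: S_uuu = 381.1, S_uud = 236.5, S_udd = 146.8, S_ddd = 91.13
Terminal payoffs (S − K): max(230.1, 0) = 230.1, max(85.53, 0) = 85.53, max(-4.188, 0) = 0, max(-59.87, 0) = 0
Node uu (S = 262.8): continuation = e^(−0.09)·[0.3530·230.0781 + 0.6470·85.5312] = 124.8089; exercise value = 111.8125 ≤ continuation, so V_uu = 124.8089
Node ud (S = 163.1): continuation = e^(−0.09)·[0.3530·85.5312 + 0.6470·0.0000] = 27.5973; exercise value = 12.1250 ≤ continuation, so V_ud = 27.5973
Node dd (S = 101.2): continuation = e^(−0.09)·[0.3530·0.0000 + 0.6470·0.0000] = 0.0000; exercise value = 0.0000 ≤ continuation, so V_dd = 0.0000
Node u (S = 181.2): continuation = e^(−0.09)·[0.3530·124.8089 + 0.6470·27.5973] = 56.5882; exercise value = 30.2500 ≤ continuation, so V_u = 56.5882
Node d (S = 112.5): continuation = e^(−0.09)·[0.3530·27.5973 + 0.6470·0.0000] = 8.9045; exercise value = 0.0000 ≤ continuation, so V_d = 8.9045
Node 0 (S = 125): continuation = e^(−0.09)·[0.3530·56.5882 + 0.6470·8.9045] = 23.5236; exercise value = 0.0000 ≤ continuation, so V_0 = 23.5236

23.52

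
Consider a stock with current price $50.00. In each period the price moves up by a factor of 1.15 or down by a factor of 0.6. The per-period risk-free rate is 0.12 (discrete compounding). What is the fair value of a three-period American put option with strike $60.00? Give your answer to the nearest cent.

$10.00

Risk-neutral probability p = (1 + 0.12 − 0.6)/(1.15 − 0.6) = 0.5200/0.5500 = 0.9455
Terminal stock prices: S_uuu = 76.04, S_uud = 39.67, S_udd = 20.7, S_ddd = 10.8
Terminal payoffs (K − S): max(-16.04, 0) = 0, max(20.33, 0) = 20.33, max(39.3, 0) = 39.3, max(49.2, 0) = 49.2
Node uu (S = 66.12): continuation = 1/1.12·[0.9455·0.0000 + 0.0545·20.3250] = 0.9899; exercise value = 0.0000 ≤ continuation, so V_uu = 0.9899
Node ud (S = 34.5): continuation = 1/1.12·[0.9455·20.3250 + 0.0545·39.3000] = 19.0714; exercise value = 25.5000 > continuation, so V_ud = 25.5000 (exercise)
Node dd (S = 18): continuation = 1/1.12·[0.9455·39.3000 + 0.0545·49.2000] = 35.5714; exercise value = 42.0000 > continuation, so V_dd = 42.0000 (exercise)
Node u (S = 57.5): continuation = 1/1.12·[0.9455·0.9899 + 0.0545·25.5000] = 2.0775; exercise value = 2.5000 > continuation, so V_u = 2.5000 (exercise)
Node d (S = 30): continuation = 1/1.12·[0.9455·25.5000 + 0.0545·42.0000] = 23.5714; exercise value = 30.0000 > continuation, so V_d = 30.0000 (exercise)
Node 0 (S = 50): continuation = 1/1.12·[0.9455·2.5000 + 0.0545·30.0000] = 3.5714; exercise value = 10.0000 > continuation, so V_0 = 10.0000 (exercise)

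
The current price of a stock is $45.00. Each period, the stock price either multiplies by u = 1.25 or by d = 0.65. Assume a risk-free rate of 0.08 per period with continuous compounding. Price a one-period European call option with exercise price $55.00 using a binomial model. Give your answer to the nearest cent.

$0.83

Risk-neutral probability p = (e^0.08 − 0.65)/(1.25 − 0.65) = 0.4333/0.6000 = 0.7221
Terminal stock prices: S_u = 56.25, S_d = 29.25
Terminal payoffs (S − K): max(1.25, 0) = 1.25, max(-25.75, 0) = 0
Node 0 (S = 45): V_0 = e^(−0.08)·[0.7221·1.2500 + 0.2779·0.0000] = 0.8333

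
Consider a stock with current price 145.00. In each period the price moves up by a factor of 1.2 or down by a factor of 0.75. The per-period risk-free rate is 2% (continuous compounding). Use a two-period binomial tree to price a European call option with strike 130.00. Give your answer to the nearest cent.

27.53

Risk-neutral probability p = (e^0.02 − 0.75)/(1.2 − 0.75) = 0.2702/0.4500 = 0.6004
Terminal stock prices: S_uu = 208.8, S_ud = 130.5, S_dd = 81.56
Terminal payoffs (S − K): max(78.8, 0) = 78.8, max(0.5, 0) = 0.5, max(-48.44, 0) = 0
Node u (S = 174): V_u = e^(−0.02)·[0.6004·78.8000 + 0.3996·0.5000] = 46.5742
Node d (S = 108.8): V_d = e^(−0.02)·[0.6004·0.5000 + 0.3996·0.0000] = 0.2943
Node 0 (S = 145): V_0 = e^(−0.02)·[0.6004·46.5742 + 0.3996·0.2943] = 27.5268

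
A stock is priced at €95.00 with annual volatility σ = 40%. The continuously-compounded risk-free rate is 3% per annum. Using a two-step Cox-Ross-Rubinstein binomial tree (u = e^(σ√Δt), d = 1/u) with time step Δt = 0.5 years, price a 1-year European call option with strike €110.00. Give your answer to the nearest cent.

CRR parameters: u = e^(σ√Δt) = e^(0.4·√0.5) = 1.3269, d = 1/u = 0.7536
Per-period rate: rΔt = 0.03·0.5 = 0.015, so R = e^0.015 = 1.0151
Risk-neutral probability p = (e^0.015 − 0.7536)/(1.3269 − 0.7536) = 0.2615/0.5733 = 0.4561
Terminal stock prices: S_uu = 167.3, S_ud = 95, S_dd = 53.96
Terminal payoffs (S − K): max(57.26, 0) = 57.26, max(-15, 0) = 0, max(-56.04, 0) = 0
Node u (S = 126.1): V_u = e^(−0.015)·[0.4561·57.2621 + 0.5439·0.0000] = 25.7296
Node d (S = 71.6): V_d = e^(−0.015)·[0.4561·0.0000 + 0.5439·0.0000] = 0.0000
Node 0 (S = 95): V_0 = e^(−0.015)·[0.4561·25.7296 + 0.5439·0.0000] = 11.5611

€11.56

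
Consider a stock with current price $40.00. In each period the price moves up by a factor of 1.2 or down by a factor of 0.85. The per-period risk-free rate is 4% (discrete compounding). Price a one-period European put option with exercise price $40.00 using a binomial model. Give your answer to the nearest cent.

$2.64

Risk-neutral probability p = (1 + 0.04 − 0.85)/(1.2 − 0.85) = 0.1900/0.3500 = 0.5429
Terminal stock prices: S_u = 48, S_d = 34
Terminal payoffs (K − S): max(-8, 0) = 0, max(6, 0) = 6
Node 0 (S = 40): V_0 = 1/1.04·[0.5429·0.0000 + 0.4571·6.0000] = 2.6374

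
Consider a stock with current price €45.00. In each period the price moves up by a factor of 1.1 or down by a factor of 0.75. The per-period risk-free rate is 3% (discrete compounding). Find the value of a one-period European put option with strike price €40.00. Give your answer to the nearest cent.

€1.21

Risk-neutral probability p = (1 + 0.03 − 0.75)/(1.1 − 0.75) = 0.2800/0.3500 = 0.8000
Terminal stock prices: S_u = 49.5, S_d = 33.75
Terminal payoffs (K − S): max(-9.5, 0) = 0, max(6.25, 0) = 6.25
Node 0 (S = 45): V_0 = 1/1.03·[0.8000·0.0000 + 0.2000·6.2500] = 1.2136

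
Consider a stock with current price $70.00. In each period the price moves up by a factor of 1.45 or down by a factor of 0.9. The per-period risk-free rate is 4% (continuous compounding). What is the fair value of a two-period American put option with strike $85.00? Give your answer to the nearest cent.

Risk-neutral probability p = (e^0.04 − 0.9)/(1.45 − 0.9) = 0.1408/0.5500 = 0.2560
Terminal stock prices: S_uu = 147.2, S_ud = 91.35, S_dd = 56.7
Terminal payoffs (K − S): max(-62.18, 0) = 0, max(-6.35, 0) = 0, max(28.3, 0) = 28.3
Node u (S = 101.5): continuation = e^(−0.04)·[0.2560·0.0000 + 0.7440·0.0000] = 0.0000; exercise value = 0.0000 ≤ continuation, so V_u = 0.0000
Node d (S = 63): continuation = e^(−0.04)·[0.2560·0.0000 + 0.7440·28.3000] = 20.2291; exercise value = 22.0000 > continuation, so V_d = 22.0000 (exercise)
Node 0 (S = 70): continuation = e^(−0.04)·[0.2560·0.0000 + 0.7440·22.0000] = 15.7258; exercise value = 15.0000 ≤ continuation, so V_0 = 15.7258

$15.73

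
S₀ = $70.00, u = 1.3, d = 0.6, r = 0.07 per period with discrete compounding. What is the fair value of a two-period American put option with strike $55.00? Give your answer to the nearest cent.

Risk-neutral probability p = (1 + 0.07 − 0.6)/(1.3 − 0.6) = 0.4700/0.7000 = 0.6714
Terminal stock prices: S_uu = 118.3, S_ud = 54.6, S_dd = 25.2
Terminal payoffs (K − S): max(-63.3, 0) = 0, max(0.4, 0) = 0.4, max(29.8, 0) = 29.8
Node u (S = 91): continuation = 1/1.07·[0.6714·0.0000 + 0.3286·0.4000] = 0.1228; exercise value = 0.0000 ≤ continuation, so V_u = 0.1228
Node d (S = 42): continuation = 1/1.07·[0.6714·0.4000 + 0.3286·29.8000] = 9.4019; exercise value = 13.0000 > continuation, so V_d = 13.0000 (exercise)
Node 0 (S = 70): continuation = 1/1.07·[0.6714·0.1228 + 0.3286·13.0000] = 4.0691; exercise value = 0.0000 ≤ continuation, so V_0 = 4.0691

$4.07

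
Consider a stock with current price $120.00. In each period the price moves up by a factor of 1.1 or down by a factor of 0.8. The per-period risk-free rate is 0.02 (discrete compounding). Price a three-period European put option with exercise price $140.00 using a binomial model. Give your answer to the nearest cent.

$19.25

Risk-neutral probability p = (1 + 0.02 − 0.8)/(1.1 − 0.8) = 0.2200/0.3000 = 0.7333
Terminal stock prices: S_uuu = 159.7, S_uud = 116.2, S_udd = 84.48, S_ddd = 61.44
Terminal payoffs (K − S): max(-19.72, 0) = 0, max(23.84, 0) = 23.84, max(55.52, 0) = 55.52, max(78.56, 0) = 78.56
Node uu (S = 145.2): V_uu = 1/1.02·[0.7333·0.0000 + 0.2667·23.8400] = 6.2327
Node ud (S = 105.6): V_ud = 1/1.02·[0.7333·23.8400 + 0.2667·55.5200] = 31.6549
Node dd (S = 76.8): V_dd = 1/1.02·[0.7333·55.5200 + 0.2667·78.5600] = 60.4549
Node u (S = 132): V_u = 1/1.02·[0.7333·6.2327 + 0.2667·31.6549] = 12.7568
Node d (S = 96): V_d = 1/1.02·[0.7333·31.6549 + 0.2667·60.4549] = 38.5636
Node 0 (S = 120): V_0 = 1/1.02·[0.7333·12.7568 + 0.2667·38.5636] = 19.2536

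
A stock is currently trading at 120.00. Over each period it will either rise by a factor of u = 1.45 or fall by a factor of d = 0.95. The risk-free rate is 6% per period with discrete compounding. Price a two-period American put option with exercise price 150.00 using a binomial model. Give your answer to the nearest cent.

30.00

Risk-neutral probability p = (1 + 0.06 − 0.95)/(1.45 − 0.95) = 0.1100/0.5000 = 0.2200
Terminal stock prices: S_uu = 252.3, S_ud = 165.3, S_dd = 108.3
Terminal payoffs (K − S): max(-102.3, 0) = 0, max(-15.3, 0) = 0, max(41.7, 0) = 41.7
Node u (S = 174): continuation = 1/1.06·[0.2200·0.0000 + 0.7800·0.0000] = 0.0000; exercise value = 0.0000 ≤ continuation, so V_u = 0.0000
Node d (S = 114): continuation = 1/1.06·[0.2200·0.0000 + 0.7800·41.7000] = 30.6849; exercise value = 36.0000 > continuation, so V_d = 36.0000 (exercise)
Node 0 (S = 120): continuation = 1/1.06·[0.2200·0.0000 + 0.7800·36.0000] = 26.4906; exercise value = 30.0000 > continuation, so V_0 = 30.0000 (exercise)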